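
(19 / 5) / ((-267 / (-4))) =76 / 1335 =0.06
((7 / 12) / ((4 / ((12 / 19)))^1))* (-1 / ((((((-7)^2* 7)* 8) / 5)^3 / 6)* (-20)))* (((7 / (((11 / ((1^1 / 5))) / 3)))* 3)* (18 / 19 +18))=6075 / 1674388097536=0.00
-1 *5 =-5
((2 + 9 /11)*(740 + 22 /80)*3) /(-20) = -2753823 /8800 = -312.93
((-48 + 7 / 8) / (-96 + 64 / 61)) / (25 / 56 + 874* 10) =160979 / 2834981280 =0.00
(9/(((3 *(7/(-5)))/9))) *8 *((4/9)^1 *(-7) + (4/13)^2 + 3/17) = 438.17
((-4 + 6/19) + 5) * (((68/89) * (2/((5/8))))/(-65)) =-1088/21983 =-0.05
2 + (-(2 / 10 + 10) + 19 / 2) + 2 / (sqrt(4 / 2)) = 13 / 10 + sqrt(2) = 2.71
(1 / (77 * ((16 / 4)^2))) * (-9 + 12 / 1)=0.00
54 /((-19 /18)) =-972 /19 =-51.16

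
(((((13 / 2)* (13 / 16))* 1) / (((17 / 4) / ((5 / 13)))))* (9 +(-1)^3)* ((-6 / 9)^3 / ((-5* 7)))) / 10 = 52 / 16065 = 0.00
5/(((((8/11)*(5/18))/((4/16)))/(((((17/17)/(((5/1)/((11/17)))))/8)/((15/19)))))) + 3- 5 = -101903/54400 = -1.87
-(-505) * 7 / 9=3535 / 9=392.78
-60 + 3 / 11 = -657 / 11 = -59.73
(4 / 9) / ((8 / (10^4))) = 5000 / 9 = 555.56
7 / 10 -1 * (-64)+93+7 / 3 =4801 / 30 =160.03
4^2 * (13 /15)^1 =208 /15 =13.87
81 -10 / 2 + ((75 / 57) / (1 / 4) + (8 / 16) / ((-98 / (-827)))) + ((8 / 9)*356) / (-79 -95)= 243954895 / 2915892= 83.66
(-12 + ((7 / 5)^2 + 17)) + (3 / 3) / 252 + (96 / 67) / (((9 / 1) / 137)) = 12145891 / 422100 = 28.77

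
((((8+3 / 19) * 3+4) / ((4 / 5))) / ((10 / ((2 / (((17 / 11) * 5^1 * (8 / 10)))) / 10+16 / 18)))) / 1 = 1525079 / 465120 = 3.28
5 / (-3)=-5 / 3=-1.67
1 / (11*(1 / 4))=4 / 11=0.36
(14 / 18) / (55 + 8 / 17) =0.01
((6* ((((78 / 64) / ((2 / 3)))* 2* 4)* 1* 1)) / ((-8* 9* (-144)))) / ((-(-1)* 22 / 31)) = 403 / 33792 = 0.01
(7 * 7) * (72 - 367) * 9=-130095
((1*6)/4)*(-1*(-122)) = 183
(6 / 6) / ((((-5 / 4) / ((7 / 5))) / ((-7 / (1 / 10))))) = 392 / 5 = 78.40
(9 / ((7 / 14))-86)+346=278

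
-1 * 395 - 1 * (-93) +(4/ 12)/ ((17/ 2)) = -15400/ 51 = -301.96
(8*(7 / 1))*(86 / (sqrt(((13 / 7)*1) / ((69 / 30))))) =2408*sqrt(20930) / 65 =5359.54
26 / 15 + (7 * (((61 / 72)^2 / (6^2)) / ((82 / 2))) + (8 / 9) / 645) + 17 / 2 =3368525461 / 329018112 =10.24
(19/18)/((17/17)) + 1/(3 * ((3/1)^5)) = 1541/1458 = 1.06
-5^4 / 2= -625 / 2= -312.50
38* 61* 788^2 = 1439348192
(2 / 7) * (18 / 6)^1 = 6 / 7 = 0.86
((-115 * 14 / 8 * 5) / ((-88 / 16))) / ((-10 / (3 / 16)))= -2415 / 704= -3.43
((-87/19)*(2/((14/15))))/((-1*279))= 145/4123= 0.04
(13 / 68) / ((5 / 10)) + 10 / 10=47 / 34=1.38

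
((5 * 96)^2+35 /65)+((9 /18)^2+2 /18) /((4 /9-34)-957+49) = 101525536303 /440648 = 230400.54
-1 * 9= -9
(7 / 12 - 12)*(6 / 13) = -137 / 26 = -5.27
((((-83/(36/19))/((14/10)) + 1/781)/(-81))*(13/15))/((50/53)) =0.35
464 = 464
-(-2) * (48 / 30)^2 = 128 / 25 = 5.12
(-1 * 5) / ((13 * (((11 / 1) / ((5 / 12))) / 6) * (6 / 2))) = -25 / 858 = -0.03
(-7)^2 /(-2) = -49 /2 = -24.50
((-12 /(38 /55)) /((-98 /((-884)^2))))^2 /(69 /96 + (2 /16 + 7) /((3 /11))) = 532018735720243200 /744547699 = 714552924.46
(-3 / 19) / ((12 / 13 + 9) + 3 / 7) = -0.02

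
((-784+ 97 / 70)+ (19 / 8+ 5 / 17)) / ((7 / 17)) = -3712539 / 1960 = -1894.15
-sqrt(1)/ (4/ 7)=-7/ 4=-1.75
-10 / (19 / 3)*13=-20.53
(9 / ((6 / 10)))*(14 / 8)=26.25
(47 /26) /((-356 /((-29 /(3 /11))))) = 14993 /27768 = 0.54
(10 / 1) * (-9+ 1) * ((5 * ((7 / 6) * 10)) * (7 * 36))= -1176000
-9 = -9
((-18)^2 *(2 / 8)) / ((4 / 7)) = 567 / 4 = 141.75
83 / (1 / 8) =664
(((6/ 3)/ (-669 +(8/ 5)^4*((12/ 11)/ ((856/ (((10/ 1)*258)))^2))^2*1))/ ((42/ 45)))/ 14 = -0.01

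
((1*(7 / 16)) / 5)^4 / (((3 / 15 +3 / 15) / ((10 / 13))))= 2401 / 21299200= 0.00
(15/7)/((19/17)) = 255/133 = 1.92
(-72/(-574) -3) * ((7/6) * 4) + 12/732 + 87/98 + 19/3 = -6.18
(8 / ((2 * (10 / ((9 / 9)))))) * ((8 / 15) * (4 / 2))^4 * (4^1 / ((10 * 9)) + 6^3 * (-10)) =-12739936256 / 11390625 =-1118.46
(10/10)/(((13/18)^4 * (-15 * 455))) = -34992/64976275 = -0.00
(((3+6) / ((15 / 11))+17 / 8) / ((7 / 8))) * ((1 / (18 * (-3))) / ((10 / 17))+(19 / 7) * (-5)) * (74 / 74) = -17945231 / 132300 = -135.64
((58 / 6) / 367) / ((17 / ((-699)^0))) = 29 / 18717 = 0.00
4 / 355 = 0.01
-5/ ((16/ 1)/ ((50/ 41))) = -125/ 328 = -0.38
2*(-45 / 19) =-90 / 19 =-4.74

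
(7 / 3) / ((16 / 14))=49 / 24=2.04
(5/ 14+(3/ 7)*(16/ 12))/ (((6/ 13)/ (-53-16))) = -3887/ 28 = -138.82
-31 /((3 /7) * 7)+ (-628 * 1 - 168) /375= -12.46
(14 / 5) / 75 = 14 / 375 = 0.04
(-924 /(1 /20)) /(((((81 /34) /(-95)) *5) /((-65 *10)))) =-2586584000 /27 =-95799407.41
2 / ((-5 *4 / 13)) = -13 / 10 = -1.30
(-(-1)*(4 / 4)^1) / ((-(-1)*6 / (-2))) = -1 / 3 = -0.33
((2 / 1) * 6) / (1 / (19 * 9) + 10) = 2052 / 1711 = 1.20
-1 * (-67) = 67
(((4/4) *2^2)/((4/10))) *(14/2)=70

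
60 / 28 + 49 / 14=79 / 14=5.64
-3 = -3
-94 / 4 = -47 / 2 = -23.50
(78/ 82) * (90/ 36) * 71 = 13845/ 82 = 168.84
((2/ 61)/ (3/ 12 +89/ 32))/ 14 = 32/ 41419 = 0.00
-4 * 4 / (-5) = 16 / 5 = 3.20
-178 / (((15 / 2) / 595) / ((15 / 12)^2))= -264775 / 12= -22064.58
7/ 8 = 0.88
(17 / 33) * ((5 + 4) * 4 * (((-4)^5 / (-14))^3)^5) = 8885453165039545157955637749258331537539072 / 52223176609373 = 170143866036766264072741700000.00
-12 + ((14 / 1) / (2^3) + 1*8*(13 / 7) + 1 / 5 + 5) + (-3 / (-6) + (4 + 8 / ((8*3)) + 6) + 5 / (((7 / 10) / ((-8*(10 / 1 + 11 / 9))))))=-781993 / 1260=-620.63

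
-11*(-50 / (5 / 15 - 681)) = -825 / 1021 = -0.81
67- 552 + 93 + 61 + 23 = -308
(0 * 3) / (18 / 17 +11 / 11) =0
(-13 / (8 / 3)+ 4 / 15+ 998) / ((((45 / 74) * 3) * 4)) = 136.13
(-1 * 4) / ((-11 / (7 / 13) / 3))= 84 / 143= 0.59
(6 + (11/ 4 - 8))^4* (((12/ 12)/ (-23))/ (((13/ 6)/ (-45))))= 10935/ 38272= 0.29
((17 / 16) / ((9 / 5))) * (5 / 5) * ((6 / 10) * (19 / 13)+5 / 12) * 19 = 325907 / 22464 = 14.51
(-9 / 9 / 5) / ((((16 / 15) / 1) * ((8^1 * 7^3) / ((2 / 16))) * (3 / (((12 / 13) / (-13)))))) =3 / 14839552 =0.00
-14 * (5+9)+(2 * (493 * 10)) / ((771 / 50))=341884 / 771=443.43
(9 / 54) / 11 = 1 / 66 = 0.02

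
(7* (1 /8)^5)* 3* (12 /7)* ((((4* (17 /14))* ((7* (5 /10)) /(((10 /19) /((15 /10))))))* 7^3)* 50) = 14956515 /16384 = 912.87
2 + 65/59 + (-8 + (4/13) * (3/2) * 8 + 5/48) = -40565/36816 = -1.10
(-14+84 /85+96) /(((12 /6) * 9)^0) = 82.99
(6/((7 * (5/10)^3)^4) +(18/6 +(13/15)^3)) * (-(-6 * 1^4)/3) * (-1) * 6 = -166.64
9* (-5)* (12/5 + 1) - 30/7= -1101/7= -157.29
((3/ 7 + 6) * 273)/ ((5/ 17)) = 5967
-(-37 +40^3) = -63963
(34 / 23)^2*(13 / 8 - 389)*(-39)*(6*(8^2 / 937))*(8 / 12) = 4470890112 / 495673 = 9019.84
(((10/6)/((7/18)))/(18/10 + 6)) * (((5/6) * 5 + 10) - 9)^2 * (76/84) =13.27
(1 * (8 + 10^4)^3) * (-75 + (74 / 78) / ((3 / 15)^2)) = -668267947008000 / 13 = -51405226692923.08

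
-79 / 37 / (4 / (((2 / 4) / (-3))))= 79 / 888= 0.09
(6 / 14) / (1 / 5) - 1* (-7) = 9.14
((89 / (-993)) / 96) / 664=-89 / 63297792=-0.00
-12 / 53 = -0.23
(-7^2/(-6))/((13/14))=343/39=8.79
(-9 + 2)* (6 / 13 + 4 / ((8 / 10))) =-497 / 13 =-38.23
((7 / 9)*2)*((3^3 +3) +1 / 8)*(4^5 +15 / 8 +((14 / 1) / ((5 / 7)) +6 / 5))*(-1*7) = -494407403 / 1440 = -343338.47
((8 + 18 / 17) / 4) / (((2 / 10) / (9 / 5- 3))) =-231 / 17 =-13.59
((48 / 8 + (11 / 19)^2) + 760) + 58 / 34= 768.04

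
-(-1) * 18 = 18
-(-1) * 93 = 93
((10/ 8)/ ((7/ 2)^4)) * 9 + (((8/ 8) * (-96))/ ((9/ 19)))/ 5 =-1457108/ 36015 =-40.46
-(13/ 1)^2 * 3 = -507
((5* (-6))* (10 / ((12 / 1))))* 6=-150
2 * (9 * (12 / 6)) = 36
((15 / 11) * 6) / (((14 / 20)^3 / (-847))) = -990000 / 49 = -20204.08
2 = 2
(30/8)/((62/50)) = 375/124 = 3.02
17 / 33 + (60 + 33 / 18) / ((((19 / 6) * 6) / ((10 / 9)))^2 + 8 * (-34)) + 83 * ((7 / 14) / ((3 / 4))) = 1321871 / 22451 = 58.88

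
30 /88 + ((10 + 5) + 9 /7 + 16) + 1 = 10357 /308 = 33.63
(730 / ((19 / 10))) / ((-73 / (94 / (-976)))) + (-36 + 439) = 935329 / 2318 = 403.51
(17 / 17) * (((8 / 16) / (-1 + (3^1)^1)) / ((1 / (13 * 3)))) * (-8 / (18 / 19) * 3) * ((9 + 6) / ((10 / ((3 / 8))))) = -2223 / 16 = -138.94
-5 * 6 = -30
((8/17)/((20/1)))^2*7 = 28/7225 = 0.00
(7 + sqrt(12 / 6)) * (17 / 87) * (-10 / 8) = -595 / 348 - 85 * sqrt(2) / 348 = -2.06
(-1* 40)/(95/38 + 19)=-80/43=-1.86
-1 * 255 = -255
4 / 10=2 / 5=0.40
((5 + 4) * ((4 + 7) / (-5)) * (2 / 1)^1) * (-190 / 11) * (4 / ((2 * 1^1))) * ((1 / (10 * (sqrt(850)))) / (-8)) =-171 * sqrt(34) / 1700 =-0.59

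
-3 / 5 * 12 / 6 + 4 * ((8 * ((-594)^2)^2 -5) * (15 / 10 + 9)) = 209148648064224 / 5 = 41829729612844.80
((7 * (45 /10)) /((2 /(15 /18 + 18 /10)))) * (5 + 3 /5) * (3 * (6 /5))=104517 /125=836.14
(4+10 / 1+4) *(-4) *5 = -360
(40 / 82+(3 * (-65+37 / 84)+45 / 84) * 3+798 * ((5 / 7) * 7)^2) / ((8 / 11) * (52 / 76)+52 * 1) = 580967123 / 1574482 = 368.99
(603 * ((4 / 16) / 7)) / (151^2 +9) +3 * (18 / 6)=5748723 / 638680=9.00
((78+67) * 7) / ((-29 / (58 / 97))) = -2030 / 97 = -20.93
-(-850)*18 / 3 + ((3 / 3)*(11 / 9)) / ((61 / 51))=5101.02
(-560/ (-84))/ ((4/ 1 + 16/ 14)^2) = 245/ 972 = 0.25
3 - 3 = 0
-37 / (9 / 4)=-148 / 9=-16.44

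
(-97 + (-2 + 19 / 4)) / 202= -377 / 808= -0.47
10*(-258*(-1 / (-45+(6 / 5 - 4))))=-53.97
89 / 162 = 0.55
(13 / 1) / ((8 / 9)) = 117 / 8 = 14.62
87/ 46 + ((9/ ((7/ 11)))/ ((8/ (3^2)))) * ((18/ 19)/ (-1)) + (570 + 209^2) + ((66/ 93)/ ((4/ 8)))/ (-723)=12132020561249/ 274245468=44237.82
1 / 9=0.11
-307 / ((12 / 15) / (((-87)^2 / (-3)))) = 3872805 / 4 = 968201.25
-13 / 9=-1.44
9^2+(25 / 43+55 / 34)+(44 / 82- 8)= 4539745 / 59942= 75.74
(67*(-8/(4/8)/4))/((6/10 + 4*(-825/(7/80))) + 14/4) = 18760/2639713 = 0.01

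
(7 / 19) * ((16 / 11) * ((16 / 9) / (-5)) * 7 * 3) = -12544 / 3135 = -4.00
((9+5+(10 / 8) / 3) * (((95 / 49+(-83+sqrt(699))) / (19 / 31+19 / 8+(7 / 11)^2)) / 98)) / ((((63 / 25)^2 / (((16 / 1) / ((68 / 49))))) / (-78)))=55846313380000 / 112203932967-42179995000 * sqrt(699) / 6869628549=335.39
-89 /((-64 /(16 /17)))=89 /68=1.31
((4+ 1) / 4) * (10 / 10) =5 / 4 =1.25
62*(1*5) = 310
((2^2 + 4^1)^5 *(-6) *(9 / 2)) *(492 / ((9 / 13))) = -628752384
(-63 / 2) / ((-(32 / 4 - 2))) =21 / 4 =5.25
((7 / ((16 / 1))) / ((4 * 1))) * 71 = 497 / 64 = 7.77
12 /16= 3 /4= 0.75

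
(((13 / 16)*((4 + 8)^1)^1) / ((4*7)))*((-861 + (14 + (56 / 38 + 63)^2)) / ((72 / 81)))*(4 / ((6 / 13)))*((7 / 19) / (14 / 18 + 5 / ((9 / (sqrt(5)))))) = -57247439067 / 16681088 + 40891027905*sqrt(5) / 16681088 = 2049.49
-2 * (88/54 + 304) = -16504/27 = -611.26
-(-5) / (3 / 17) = 85 / 3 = 28.33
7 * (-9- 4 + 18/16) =-83.12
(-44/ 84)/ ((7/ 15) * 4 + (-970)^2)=-5/ 8981336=-0.00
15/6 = 5/2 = 2.50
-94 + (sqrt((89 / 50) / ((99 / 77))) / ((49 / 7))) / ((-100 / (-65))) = -94 + 13 *sqrt(1246) / 4200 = -93.89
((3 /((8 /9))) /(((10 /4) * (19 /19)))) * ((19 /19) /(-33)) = -9 /220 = -0.04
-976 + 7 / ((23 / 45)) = -22133 / 23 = -962.30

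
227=227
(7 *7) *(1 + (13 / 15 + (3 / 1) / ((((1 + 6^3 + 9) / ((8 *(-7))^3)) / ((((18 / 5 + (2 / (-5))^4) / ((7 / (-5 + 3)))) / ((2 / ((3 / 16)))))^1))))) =2369747212 / 211875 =11184.65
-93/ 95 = -0.98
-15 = -15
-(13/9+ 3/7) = -118/63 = -1.87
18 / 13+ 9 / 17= 423 / 221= 1.91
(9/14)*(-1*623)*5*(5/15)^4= -445/18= -24.72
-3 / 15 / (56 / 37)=-37 / 280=-0.13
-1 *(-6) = 6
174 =174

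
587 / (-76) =-587 / 76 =-7.72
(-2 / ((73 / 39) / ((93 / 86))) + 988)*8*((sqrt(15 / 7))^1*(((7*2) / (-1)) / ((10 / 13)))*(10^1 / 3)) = -644322640*sqrt(105) / 9417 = -701108.88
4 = 4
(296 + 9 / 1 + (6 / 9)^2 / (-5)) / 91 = 13721 / 4095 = 3.35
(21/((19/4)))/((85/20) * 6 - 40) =-0.30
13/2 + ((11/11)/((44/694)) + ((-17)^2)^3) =265513504/11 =24137591.27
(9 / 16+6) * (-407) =-42735 / 16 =-2670.94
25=25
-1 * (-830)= 830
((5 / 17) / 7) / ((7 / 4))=20 / 833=0.02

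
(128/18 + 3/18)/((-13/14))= -917/117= -7.84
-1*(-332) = 332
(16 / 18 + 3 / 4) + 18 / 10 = 619 / 180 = 3.44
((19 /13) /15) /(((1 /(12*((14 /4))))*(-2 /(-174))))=356.03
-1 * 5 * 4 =-20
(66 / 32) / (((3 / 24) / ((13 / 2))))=429 / 4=107.25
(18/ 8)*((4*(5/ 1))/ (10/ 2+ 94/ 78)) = 1755/ 242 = 7.25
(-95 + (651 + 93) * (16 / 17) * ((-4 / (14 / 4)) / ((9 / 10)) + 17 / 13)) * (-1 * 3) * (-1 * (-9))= 1849.37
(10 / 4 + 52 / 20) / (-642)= -17 / 2140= -0.01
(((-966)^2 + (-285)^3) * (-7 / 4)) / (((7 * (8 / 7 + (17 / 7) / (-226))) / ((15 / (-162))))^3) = -3116492849379875 / 50256880957908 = -62.01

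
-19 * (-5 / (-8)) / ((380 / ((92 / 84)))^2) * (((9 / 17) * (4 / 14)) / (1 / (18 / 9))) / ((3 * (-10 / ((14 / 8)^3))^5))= 0.00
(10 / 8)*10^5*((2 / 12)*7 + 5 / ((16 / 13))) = 653645.83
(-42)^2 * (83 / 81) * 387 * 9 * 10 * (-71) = -4469958360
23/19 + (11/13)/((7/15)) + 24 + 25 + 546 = 1033983/1729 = 598.02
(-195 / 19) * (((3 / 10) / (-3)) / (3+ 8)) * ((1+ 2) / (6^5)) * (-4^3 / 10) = -0.00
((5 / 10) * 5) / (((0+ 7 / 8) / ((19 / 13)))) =380 / 91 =4.18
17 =17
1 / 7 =0.14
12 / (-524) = -3 / 131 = -0.02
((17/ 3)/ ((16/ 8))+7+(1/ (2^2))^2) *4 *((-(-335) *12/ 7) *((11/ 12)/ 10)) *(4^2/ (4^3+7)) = 700150/ 1491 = 469.58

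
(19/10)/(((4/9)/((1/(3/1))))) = 57/40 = 1.42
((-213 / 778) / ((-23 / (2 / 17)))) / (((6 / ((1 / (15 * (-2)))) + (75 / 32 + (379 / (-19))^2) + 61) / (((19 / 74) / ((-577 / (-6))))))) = 0.00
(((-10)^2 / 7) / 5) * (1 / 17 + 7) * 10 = 24000 / 119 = 201.68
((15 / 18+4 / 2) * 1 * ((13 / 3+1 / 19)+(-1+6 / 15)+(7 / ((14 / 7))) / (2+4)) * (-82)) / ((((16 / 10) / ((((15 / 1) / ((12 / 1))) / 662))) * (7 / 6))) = -17358785 / 16904832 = -1.03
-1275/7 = -182.14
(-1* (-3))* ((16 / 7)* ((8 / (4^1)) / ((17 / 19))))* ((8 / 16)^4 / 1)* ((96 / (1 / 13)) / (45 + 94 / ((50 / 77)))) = 444600 / 70567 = 6.30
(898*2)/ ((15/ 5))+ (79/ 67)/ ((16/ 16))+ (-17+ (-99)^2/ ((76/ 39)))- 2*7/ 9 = 257129485/ 45828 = 5610.75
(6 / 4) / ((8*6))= 0.03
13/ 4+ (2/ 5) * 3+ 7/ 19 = 1831/ 380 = 4.82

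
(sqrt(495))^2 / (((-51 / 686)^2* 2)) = 12941390 / 289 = 44779.90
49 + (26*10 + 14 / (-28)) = 617 / 2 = 308.50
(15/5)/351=1/117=0.01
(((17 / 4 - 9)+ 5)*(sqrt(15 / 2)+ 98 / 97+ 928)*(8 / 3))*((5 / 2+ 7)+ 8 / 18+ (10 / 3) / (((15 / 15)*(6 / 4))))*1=7557.52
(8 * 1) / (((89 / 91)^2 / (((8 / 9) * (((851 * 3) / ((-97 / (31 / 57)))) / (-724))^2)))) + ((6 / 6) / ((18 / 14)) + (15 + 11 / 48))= 2032065022203677969 / 126925921627022736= 16.01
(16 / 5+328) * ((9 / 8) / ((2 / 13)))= 2421.90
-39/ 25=-1.56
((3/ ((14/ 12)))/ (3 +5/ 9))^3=531441/ 1404928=0.38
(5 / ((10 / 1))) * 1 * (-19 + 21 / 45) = -139 / 15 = -9.27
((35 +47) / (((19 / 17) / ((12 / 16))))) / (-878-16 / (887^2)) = -548377993 / 8749920508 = -0.06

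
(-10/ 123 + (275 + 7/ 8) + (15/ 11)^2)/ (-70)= -4722643/ 1190640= -3.97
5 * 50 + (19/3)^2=290.11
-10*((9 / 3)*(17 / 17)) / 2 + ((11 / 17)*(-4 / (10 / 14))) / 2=-1429 / 85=-16.81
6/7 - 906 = -6336/7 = -905.14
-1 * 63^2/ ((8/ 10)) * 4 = -19845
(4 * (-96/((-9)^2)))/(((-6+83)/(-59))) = 7552/2079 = 3.63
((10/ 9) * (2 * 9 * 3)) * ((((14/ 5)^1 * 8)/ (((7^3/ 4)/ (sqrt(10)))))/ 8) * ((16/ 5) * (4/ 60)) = 512 * sqrt(10)/ 1225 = 1.32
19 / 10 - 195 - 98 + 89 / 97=-281477 / 970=-290.18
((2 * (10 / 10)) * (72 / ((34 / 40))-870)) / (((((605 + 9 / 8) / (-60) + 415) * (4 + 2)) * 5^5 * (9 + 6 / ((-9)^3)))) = -4152384 / 180479197375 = -0.00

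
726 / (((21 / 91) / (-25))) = -78650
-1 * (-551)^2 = -303601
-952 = -952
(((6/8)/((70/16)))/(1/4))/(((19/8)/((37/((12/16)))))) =9472/665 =14.24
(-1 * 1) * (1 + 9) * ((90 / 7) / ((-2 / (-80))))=-36000 / 7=-5142.86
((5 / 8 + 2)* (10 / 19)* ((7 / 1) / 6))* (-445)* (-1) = 109025 / 152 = 717.27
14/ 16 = 7/ 8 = 0.88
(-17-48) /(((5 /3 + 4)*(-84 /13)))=845 /476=1.78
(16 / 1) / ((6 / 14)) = 112 / 3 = 37.33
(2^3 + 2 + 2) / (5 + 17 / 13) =78 / 41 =1.90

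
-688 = -688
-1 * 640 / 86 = -320 / 43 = -7.44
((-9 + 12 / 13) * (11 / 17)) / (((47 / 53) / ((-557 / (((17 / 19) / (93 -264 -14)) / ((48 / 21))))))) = -273943071600 / 176579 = -1551391.00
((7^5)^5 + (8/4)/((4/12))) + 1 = 1341068619663964900814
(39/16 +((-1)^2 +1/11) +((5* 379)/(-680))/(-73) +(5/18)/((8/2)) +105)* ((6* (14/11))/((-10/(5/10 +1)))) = -124.44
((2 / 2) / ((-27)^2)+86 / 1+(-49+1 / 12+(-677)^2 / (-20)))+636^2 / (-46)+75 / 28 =-74341707761 / 2347380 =-31670.08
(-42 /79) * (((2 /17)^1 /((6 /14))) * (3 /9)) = -196 /4029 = -0.05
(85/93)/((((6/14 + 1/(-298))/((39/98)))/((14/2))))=164645/27497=5.99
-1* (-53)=53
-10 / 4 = -5 / 2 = -2.50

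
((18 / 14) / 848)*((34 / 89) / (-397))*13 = -1989 / 104868344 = -0.00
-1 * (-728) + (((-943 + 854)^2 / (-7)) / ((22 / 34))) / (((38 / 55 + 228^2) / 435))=14277390193 / 20014106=713.37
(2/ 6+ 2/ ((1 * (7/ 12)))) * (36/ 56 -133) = -497.91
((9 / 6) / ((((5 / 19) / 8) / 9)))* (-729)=-299181.60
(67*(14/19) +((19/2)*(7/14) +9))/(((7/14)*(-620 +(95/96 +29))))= -0.21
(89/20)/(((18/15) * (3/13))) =1157/72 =16.07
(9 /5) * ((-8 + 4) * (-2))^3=4608 /5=921.60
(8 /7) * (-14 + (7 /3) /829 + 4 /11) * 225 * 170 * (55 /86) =-381150.55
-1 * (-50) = 50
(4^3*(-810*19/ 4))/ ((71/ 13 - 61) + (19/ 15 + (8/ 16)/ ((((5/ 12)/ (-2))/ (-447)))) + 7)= -24008400/ 99989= -240.11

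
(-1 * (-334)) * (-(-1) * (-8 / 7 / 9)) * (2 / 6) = -2672 / 189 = -14.14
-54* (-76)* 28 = 114912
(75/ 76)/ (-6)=-25/ 152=-0.16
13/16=0.81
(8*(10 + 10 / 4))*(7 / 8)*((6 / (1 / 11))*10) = 57750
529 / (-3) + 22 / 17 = -8927 / 51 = -175.04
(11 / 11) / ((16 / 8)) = 1 / 2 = 0.50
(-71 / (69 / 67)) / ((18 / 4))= -9514 / 621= -15.32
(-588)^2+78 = 345822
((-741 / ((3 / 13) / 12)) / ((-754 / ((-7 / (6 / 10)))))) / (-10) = 1729 / 29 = 59.62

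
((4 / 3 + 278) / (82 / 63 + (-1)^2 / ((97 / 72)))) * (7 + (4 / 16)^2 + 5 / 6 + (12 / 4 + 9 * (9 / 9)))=54339691 / 19984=2719.16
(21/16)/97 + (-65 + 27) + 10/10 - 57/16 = -15733/388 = -40.55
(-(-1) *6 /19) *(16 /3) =32 /19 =1.68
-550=-550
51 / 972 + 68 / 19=22355 / 6156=3.63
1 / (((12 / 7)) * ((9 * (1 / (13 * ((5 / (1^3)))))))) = 455 / 108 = 4.21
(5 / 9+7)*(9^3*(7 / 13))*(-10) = -385560 / 13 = -29658.46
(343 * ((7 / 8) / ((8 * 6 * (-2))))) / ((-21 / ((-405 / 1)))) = -15435 / 256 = -60.29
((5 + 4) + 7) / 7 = 16 / 7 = 2.29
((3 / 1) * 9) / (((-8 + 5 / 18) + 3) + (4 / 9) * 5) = -54 / 5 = -10.80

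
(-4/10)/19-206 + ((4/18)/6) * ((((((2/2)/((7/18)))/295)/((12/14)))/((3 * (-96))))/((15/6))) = -7482767059/36320400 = -206.02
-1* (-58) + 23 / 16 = 951 / 16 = 59.44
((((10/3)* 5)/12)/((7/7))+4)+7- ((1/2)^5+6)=1831/288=6.36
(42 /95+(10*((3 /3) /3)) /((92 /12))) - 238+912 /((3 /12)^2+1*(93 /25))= 13181518 /3305905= 3.99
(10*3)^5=24300000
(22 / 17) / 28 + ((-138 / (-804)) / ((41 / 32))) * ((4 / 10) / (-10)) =667841 / 16344650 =0.04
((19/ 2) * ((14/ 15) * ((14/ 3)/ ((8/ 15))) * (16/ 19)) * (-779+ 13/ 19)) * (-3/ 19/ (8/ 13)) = 4709978/ 361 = 13047.03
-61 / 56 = -1.09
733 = 733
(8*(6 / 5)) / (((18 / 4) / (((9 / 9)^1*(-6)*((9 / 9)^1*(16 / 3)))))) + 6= -934 / 15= -62.27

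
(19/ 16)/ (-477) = -19/ 7632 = -0.00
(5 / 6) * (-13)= -65 / 6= -10.83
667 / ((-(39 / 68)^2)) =-3084208 / 1521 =-2027.75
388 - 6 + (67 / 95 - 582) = -18933 / 95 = -199.29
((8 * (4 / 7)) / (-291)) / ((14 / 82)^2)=-53792 / 99813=-0.54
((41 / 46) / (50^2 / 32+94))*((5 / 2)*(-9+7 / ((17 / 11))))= -31160 / 538407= -0.06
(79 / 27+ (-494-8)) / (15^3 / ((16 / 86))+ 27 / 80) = -1078000 / 39184479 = -0.03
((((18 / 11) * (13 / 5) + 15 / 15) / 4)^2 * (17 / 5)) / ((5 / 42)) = 29816997 / 605000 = 49.28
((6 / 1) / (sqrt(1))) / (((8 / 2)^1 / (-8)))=-12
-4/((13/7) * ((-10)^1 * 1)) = 14/65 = 0.22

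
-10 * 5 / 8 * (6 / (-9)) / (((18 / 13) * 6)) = 325 / 648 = 0.50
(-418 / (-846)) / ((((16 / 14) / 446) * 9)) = 326249 / 15228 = 21.42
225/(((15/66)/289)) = 286110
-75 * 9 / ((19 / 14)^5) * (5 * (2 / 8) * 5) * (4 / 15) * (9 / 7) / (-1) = 777924000 / 2476099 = 314.17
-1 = -1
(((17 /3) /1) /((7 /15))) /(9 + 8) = 5 /7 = 0.71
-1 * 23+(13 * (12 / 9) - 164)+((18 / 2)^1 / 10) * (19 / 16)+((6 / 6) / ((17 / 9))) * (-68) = -98207 / 480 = -204.60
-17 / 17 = -1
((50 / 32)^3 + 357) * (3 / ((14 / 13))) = 57637983 / 57344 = 1005.13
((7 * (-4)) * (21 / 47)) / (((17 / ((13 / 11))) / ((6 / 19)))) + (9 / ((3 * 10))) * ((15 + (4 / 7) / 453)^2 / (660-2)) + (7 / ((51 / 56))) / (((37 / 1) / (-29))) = -6.20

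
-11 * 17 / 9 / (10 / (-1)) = 187 / 90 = 2.08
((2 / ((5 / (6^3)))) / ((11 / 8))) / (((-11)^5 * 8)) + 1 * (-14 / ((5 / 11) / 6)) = -1636922796 / 8857805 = -184.80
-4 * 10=-40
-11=-11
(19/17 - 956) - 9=-16386/17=-963.88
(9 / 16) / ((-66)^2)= 1 / 7744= 0.00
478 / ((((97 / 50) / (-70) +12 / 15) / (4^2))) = 9903.07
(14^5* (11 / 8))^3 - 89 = 404416279662984423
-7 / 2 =-3.50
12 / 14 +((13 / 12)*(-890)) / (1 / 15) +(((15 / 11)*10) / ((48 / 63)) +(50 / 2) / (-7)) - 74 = -8945131 / 616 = -14521.32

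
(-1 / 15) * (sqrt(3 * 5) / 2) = -sqrt(15) / 30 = -0.13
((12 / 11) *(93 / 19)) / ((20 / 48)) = 13392 / 1045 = 12.82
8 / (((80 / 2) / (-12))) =-12 / 5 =-2.40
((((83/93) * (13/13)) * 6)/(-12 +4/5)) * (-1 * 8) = 830/217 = 3.82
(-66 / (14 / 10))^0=1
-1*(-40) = 40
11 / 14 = 0.79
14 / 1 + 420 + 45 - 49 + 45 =475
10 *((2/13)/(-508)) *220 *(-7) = 7700/1651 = 4.66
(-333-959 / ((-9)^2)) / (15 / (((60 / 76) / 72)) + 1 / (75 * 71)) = -49579300 / 196684227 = -0.25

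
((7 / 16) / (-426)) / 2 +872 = 11887097 / 13632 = 872.00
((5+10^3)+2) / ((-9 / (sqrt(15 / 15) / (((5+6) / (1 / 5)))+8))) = -49343 / 55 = -897.15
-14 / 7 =-2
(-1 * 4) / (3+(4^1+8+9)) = -1 / 6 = -0.17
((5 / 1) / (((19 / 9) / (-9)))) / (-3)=135 / 19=7.11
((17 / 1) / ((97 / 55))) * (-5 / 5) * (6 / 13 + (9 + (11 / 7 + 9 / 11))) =-1008355 / 8827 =-114.24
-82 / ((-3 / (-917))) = -25064.67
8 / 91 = 0.09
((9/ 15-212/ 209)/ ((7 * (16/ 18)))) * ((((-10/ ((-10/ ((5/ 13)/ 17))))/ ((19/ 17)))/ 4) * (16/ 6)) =-1299/ 1445444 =-0.00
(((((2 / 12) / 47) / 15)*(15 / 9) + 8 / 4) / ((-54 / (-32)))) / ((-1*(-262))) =20308 / 4488453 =0.00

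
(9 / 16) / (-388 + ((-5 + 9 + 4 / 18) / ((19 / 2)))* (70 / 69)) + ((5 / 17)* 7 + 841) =55187965403 / 65461696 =843.06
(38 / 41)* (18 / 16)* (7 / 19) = 63 / 164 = 0.38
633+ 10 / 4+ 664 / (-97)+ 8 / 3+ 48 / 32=632.82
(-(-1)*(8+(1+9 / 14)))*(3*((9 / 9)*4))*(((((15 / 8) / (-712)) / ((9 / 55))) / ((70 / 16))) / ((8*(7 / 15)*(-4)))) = 111375 / 3907456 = 0.03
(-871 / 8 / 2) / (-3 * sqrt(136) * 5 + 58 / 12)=75777 / 8806072 + 117585 * sqrt(34) / 2201518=0.32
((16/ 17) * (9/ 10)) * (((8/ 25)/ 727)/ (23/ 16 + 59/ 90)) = 82944/ 465625325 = 0.00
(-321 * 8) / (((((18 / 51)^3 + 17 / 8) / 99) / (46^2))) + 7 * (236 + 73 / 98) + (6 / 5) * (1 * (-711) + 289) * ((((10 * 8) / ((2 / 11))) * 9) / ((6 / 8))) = -299202073514335 / 1193486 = -250695922.29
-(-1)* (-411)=-411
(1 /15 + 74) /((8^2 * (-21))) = -0.06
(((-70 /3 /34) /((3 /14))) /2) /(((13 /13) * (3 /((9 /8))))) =-245 /408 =-0.60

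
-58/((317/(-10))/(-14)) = -8120/317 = -25.62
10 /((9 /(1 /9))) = 10 /81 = 0.12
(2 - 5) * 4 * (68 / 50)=-408 / 25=-16.32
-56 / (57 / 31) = -1736 / 57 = -30.46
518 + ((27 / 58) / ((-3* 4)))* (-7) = 120239 / 232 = 518.27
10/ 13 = 0.77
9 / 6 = 3 / 2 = 1.50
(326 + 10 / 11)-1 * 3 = 3563 / 11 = 323.91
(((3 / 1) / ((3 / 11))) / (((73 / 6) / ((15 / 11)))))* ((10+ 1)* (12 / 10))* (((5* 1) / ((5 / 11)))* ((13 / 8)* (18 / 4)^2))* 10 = 17200755 / 292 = 58906.70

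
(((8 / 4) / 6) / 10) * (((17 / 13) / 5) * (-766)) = -6511 / 975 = -6.68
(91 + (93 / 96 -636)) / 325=-17409 / 10400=-1.67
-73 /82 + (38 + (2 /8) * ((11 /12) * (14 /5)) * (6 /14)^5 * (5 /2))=58486475 /1575056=37.13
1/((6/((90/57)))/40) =200/19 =10.53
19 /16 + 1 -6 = -61 /16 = -3.81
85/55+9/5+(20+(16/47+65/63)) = 4025389/162855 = 24.72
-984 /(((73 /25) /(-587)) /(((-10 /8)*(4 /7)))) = -72201000 /511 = -141293.54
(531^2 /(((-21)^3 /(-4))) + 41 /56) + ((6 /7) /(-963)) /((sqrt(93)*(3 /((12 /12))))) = 336185 /2744 -2*sqrt(93) /626913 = 122.52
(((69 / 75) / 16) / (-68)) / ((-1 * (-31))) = -23 / 843200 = -0.00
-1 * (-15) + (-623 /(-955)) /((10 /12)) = 75363 /4775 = 15.78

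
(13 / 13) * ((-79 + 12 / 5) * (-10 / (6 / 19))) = 7277 / 3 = 2425.67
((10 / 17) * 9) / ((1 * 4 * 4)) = 45 / 136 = 0.33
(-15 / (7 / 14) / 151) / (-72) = 5 / 1812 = 0.00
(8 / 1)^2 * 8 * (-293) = -150016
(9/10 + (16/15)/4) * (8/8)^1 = 7/6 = 1.17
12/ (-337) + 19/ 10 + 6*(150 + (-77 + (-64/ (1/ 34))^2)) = 95742697063/ 3370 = 28410295.86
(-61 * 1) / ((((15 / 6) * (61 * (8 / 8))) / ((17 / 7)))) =-34 / 35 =-0.97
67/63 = 1.06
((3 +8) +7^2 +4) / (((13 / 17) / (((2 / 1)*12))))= 26112 / 13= 2008.62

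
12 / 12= 1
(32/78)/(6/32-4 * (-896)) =256/2236533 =0.00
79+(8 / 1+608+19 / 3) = 2104 / 3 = 701.33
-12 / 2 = -6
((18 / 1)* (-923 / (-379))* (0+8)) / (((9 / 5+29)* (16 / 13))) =539955 / 58366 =9.25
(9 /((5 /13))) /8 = 117 /40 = 2.92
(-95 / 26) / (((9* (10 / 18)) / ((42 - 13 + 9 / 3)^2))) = -9728 / 13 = -748.31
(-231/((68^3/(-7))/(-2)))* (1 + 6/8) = -11319/628864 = -0.02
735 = 735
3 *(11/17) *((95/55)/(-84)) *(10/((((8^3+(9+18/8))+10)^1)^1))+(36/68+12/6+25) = 6987518/253827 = 27.53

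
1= 1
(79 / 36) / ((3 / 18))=79 / 6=13.17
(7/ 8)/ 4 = 7/ 32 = 0.22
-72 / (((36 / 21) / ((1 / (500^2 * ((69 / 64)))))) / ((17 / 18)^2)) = -4046 / 29109375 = -0.00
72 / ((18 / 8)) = 32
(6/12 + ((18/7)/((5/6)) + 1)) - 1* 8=-239/70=-3.41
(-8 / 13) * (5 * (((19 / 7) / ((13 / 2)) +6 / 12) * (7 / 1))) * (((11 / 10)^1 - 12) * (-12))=-436872 / 169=-2585.04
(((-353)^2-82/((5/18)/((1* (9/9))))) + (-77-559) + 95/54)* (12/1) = 66786962/45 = 1484154.71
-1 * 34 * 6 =-204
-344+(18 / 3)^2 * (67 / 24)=-487 / 2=-243.50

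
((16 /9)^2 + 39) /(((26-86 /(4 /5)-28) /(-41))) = 15.79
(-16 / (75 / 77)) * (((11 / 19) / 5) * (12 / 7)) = -7744 / 2375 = -3.26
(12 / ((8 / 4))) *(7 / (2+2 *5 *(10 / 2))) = 21 / 26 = 0.81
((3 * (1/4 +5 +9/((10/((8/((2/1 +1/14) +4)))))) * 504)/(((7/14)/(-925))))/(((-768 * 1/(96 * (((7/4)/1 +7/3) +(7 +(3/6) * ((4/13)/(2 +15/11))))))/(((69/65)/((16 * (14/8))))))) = 436449367557/459680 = 949463.47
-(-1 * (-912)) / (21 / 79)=-24016 / 7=-3430.86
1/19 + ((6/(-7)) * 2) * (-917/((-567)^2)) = 0.06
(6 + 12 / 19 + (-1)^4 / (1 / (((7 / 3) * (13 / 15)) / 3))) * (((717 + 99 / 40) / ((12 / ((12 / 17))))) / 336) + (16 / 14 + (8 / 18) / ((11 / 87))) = 11986777897 / 2148854400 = 5.58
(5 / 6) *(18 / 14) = 1.07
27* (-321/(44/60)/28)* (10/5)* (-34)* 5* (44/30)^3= 15847128/35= 452775.09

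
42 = 42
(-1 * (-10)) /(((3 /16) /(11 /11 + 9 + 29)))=2080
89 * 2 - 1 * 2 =176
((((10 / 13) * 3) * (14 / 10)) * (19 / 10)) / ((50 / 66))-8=167 / 1625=0.10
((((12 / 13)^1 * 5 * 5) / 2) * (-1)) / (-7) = 150 / 91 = 1.65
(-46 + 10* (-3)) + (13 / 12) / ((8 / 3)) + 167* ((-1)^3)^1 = -7763 / 32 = -242.59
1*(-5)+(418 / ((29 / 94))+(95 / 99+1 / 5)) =1351.06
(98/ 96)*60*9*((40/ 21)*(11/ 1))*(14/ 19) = 161700/ 19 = 8510.53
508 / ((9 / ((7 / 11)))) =3556 / 99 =35.92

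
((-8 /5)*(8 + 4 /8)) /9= -68 /45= -1.51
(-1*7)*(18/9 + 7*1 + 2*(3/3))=-77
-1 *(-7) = 7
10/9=1.11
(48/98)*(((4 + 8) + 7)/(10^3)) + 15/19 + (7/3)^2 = 6538997/1047375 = 6.24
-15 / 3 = -5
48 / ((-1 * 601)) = -48 / 601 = -0.08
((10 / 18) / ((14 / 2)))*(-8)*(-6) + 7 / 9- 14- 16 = -1601 / 63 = -25.41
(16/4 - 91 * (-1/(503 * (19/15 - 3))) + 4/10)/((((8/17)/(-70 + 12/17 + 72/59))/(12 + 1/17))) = -1779017429/237416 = -7493.25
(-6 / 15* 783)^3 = -3840389496 / 125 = -30723115.97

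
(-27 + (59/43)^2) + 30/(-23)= -1123636/42527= -26.42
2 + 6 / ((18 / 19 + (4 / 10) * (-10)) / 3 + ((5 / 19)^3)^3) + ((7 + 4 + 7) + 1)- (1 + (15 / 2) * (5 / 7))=120616063545307 / 13790571158042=8.75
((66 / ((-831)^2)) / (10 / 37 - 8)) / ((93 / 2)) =-74 / 278296083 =-0.00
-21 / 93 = -7 / 31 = -0.23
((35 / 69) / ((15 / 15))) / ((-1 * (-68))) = 35 / 4692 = 0.01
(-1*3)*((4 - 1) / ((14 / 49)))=-63 / 2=-31.50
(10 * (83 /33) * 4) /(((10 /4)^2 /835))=443552 /33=13440.97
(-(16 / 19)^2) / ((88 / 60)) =-1920 / 3971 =-0.48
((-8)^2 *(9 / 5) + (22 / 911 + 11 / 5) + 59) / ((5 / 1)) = 803612 / 22775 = 35.28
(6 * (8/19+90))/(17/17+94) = 10308/1805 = 5.71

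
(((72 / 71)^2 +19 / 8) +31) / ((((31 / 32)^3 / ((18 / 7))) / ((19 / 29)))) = 1943540932608 / 30485815493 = 63.75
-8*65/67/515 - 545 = -3761149/6901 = -545.02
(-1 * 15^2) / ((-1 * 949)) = 225 / 949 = 0.24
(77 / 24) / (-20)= -0.16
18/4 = 9/2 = 4.50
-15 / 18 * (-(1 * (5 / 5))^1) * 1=5 / 6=0.83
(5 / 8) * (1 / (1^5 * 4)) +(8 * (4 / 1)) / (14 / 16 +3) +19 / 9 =93971 / 8928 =10.53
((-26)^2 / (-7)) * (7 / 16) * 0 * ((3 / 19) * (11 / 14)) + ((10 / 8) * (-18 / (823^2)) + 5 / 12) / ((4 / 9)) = 10159125 / 10837264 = 0.94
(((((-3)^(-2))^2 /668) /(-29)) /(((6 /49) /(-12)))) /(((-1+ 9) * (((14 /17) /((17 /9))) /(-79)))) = -159817 /112977504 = -0.00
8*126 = 1008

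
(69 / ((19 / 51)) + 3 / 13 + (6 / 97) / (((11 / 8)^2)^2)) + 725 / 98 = 192.86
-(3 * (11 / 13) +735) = -9588 / 13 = -737.54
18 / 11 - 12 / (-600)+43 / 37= 57357 / 20350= 2.82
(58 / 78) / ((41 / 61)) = 1769 / 1599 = 1.11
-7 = -7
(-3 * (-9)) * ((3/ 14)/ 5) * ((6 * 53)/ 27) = 477/ 35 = 13.63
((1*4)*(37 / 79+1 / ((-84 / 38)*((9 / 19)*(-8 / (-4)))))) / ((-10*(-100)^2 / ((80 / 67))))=547 / 1250471250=0.00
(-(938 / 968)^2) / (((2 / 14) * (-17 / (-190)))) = -146274065 / 1991176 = -73.46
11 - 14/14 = 10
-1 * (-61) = 61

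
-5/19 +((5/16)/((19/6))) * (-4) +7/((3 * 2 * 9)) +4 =1781/513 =3.47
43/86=0.50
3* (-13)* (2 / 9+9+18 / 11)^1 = -13975 / 33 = -423.48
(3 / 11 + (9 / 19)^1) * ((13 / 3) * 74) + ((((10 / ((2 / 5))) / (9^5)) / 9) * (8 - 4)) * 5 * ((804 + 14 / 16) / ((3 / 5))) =240.61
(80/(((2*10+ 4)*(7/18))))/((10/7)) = 6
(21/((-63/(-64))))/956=16/717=0.02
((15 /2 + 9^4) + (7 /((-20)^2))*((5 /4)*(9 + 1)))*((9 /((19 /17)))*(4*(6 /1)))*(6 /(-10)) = -761694.80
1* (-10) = -10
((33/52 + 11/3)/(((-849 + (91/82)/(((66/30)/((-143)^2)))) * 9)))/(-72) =-0.00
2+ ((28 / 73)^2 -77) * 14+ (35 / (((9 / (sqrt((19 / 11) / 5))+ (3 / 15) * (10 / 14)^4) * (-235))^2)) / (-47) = -195949186711296396450133555693081 / 182458170033167554997033169400+ 16568020779597 * sqrt(1045) / 1369549033838750647378744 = -1073.94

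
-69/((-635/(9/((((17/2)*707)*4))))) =621/15264130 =0.00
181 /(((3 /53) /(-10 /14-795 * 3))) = -160203100 /21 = -7628719.05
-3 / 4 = -0.75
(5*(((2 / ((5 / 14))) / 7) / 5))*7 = 28 / 5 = 5.60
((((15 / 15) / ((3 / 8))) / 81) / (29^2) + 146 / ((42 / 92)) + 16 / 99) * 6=10070101592 / 5245317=1919.83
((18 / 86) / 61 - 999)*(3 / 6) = -1310184 / 2623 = -499.50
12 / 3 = 4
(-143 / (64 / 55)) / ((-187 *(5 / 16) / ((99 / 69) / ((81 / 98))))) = 77077 / 21114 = 3.65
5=5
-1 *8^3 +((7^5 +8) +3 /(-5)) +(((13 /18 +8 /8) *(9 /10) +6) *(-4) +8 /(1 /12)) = 81841 /5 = 16368.20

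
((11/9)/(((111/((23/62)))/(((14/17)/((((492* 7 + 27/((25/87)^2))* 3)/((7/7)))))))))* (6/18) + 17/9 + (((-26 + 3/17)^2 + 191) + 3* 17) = 598274013225887/656907212223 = 910.74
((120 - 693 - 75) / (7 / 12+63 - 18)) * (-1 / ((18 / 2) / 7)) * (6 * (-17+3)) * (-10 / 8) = 635040 / 547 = 1160.95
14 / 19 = 0.74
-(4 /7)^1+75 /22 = 437 /154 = 2.84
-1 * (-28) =28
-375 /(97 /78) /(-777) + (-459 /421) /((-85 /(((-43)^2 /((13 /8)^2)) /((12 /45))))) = 60896048142 /1787476327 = 34.07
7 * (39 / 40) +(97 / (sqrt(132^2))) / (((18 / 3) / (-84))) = -4571 / 1320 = -3.46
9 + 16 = 25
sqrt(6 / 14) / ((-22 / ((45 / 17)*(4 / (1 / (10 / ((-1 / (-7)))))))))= -900*sqrt(21) / 187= -22.06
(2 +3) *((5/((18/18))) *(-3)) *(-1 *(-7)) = -525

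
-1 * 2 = -2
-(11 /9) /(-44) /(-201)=-0.00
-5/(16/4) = -5/4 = -1.25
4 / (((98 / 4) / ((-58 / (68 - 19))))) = -0.19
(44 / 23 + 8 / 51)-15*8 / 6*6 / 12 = -7.93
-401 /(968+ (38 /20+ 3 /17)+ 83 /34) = -34085 /82664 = -0.41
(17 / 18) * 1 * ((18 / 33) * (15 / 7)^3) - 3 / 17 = 313806 / 64141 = 4.89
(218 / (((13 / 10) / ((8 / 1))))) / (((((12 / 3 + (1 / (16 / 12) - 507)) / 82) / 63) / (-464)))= 582635520 / 91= 6402588.13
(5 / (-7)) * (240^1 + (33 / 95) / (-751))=-17122767 / 99883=-171.43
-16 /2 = -8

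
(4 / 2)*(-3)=-6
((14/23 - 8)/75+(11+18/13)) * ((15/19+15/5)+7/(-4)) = 1708193/68172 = 25.06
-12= -12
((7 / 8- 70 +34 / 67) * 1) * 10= -183895 / 268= -686.18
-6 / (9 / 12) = -8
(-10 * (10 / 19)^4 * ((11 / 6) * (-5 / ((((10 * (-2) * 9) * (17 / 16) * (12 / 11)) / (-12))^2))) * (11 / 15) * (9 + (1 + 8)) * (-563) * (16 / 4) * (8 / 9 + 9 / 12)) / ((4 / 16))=-124500504832000 / 27456158601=-4534.52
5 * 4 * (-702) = -14040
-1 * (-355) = 355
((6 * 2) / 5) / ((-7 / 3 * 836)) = -9 / 7315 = -0.00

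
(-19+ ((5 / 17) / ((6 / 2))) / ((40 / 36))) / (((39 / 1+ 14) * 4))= -643 / 7208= -0.09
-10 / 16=-0.62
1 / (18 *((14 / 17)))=17 / 252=0.07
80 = 80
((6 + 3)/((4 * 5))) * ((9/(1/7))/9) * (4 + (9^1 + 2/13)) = 10773/260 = 41.43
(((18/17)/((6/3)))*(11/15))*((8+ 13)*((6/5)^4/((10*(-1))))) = -1.69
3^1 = 3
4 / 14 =2 / 7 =0.29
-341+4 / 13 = -4429 / 13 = -340.69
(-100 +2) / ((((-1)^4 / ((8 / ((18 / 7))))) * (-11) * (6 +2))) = 343 / 99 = 3.46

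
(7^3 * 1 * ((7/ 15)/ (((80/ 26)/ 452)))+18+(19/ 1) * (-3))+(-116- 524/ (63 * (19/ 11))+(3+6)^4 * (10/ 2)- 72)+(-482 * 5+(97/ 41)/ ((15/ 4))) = 131716800491/ 2453850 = 53677.61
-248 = -248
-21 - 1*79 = -100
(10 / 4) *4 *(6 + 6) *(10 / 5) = 240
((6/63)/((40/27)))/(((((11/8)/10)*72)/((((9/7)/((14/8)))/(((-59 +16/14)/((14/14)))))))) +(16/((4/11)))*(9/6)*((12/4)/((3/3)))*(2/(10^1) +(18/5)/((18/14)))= 14407468/24255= 594.00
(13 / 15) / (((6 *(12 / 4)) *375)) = 13 / 101250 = 0.00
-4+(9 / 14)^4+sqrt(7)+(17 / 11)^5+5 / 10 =sqrt(7)+33947608867 / 6186935216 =8.13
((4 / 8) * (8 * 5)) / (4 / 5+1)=11.11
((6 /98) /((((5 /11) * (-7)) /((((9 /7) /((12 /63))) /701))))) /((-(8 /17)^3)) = 4377483 /2462136320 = 0.00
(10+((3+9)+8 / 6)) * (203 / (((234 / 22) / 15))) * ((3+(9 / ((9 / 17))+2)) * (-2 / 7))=-4912600 / 117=-41988.03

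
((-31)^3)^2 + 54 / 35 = 31062628889 / 35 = 887503682.54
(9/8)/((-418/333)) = -2997/3344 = -0.90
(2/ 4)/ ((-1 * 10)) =-1/ 20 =-0.05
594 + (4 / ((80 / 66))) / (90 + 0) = 178211 / 300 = 594.04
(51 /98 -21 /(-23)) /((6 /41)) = 9.80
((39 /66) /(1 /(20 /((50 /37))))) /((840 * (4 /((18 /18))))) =481 /184800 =0.00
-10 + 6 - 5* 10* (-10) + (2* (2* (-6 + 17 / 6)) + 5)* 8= 1304 / 3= 434.67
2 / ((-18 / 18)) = -2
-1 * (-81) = 81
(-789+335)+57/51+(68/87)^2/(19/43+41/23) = -16015558111/35385075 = -452.61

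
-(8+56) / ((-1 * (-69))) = -64 / 69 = -0.93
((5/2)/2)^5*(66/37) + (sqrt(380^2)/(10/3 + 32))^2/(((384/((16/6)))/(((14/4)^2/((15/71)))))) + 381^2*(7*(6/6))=162223923901031/159641088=1016179.02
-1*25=-25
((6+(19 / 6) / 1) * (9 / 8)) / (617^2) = 165 / 6091024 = 0.00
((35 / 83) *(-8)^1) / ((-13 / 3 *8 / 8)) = 840 / 1079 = 0.78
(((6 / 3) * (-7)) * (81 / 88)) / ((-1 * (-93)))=-189 / 1364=-0.14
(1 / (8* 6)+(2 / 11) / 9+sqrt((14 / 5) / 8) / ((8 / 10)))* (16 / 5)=13 / 99+2* sqrt(35) / 5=2.50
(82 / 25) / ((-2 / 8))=-328 / 25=-13.12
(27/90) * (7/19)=21/190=0.11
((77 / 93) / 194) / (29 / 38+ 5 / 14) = 10241 / 2688258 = 0.00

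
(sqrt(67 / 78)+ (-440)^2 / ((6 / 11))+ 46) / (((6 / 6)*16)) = sqrt(5226) / 1248+ 532469 / 24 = 22186.27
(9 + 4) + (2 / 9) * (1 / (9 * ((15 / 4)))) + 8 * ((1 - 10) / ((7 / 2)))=-64339 / 8505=-7.56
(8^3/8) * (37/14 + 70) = 32544/7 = 4649.14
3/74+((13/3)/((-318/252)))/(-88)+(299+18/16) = 51805701/172568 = 300.20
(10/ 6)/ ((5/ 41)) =41/ 3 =13.67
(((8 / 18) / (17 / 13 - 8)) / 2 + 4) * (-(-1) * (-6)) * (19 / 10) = -59014 / 1305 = -45.22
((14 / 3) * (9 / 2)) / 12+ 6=31 / 4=7.75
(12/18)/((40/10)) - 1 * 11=-65/6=-10.83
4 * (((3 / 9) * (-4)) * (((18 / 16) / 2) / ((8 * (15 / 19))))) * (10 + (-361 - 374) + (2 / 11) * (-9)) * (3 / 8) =129.43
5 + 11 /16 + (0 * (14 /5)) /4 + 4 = 155 /16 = 9.69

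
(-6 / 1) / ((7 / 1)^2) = -6 / 49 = -0.12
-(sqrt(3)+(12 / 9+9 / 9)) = -4.07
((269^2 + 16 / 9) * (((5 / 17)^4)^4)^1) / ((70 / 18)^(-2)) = 0.00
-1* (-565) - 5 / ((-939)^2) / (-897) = 446860611410 / 790903737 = 565.00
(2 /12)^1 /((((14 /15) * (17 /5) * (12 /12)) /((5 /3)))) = 0.09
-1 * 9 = -9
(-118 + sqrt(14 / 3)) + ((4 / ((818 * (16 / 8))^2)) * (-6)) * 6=-19739167 / 167281 + sqrt(42) / 3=-115.84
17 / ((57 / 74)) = 1258 / 57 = 22.07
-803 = -803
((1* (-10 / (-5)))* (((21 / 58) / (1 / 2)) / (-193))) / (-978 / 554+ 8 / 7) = 81438 / 6755579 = 0.01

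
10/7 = 1.43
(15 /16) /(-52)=-15 /832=-0.02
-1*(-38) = 38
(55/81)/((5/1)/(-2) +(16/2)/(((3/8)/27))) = 110/92907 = 0.00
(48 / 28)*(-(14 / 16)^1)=-3 / 2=-1.50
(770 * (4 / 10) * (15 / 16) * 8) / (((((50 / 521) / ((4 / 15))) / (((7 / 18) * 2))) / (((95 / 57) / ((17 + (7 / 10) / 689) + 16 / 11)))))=2432373944 / 5395167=450.84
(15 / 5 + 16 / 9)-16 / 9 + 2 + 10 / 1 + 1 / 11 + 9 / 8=16.22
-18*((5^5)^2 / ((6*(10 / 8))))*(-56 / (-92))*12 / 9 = -19021739.13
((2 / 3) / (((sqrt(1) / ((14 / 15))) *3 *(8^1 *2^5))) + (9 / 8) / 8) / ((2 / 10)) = 0.71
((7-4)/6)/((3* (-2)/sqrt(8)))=-sqrt(2)/6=-0.24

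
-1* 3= -3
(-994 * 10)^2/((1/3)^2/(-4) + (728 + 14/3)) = 134859.89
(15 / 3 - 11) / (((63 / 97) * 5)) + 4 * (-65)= -27494 / 105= -261.85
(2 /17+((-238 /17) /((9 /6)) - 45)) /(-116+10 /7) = 19355 /40902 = 0.47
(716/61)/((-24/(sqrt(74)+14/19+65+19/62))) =-4642007/143716-179 * sqrt(74)/366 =-36.51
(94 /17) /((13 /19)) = 1786 /221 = 8.08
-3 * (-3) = 9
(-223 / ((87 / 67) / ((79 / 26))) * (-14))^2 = 68266807591129 / 1279161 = 53368424.77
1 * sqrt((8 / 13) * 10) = 4 * sqrt(65) / 13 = 2.48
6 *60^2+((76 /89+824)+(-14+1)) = 1994655 /89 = 22411.85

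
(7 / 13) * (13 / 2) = 7 / 2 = 3.50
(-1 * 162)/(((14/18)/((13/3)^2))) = -27378/7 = -3911.14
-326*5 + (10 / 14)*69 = -11065 / 7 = -1580.71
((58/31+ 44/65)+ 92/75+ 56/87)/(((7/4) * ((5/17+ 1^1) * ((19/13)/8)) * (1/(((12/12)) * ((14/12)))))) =9240112/741675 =12.46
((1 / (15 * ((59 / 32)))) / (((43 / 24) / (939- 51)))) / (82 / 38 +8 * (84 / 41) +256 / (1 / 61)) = 59029504 / 51498195135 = 0.00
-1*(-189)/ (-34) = -189/ 34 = -5.56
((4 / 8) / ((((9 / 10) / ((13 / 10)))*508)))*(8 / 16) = 13 / 18288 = 0.00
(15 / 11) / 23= 15 / 253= 0.06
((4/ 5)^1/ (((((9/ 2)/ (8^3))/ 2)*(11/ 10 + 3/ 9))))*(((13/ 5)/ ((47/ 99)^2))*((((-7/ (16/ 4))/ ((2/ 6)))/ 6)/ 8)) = -76108032/ 474935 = -160.25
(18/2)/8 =9/8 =1.12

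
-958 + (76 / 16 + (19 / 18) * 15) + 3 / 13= -146201 / 156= -937.19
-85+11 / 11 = -84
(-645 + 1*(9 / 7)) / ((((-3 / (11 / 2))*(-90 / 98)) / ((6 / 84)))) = -8261 / 90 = -91.79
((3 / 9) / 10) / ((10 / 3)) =1 / 100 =0.01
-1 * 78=-78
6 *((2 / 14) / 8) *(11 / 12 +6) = 83 / 112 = 0.74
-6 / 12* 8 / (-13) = 4 / 13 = 0.31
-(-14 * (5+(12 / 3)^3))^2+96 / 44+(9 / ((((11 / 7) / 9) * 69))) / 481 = -113558287407 / 121693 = -933153.82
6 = 6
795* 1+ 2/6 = 2386/3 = 795.33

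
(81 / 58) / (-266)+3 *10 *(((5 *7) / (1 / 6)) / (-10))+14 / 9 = -87261497 / 138852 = -628.45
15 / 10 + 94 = 191 / 2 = 95.50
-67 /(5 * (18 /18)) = -67 /5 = -13.40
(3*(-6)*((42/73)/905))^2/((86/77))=22004136/187677121675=0.00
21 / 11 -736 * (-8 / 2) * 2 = 64789 / 11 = 5889.91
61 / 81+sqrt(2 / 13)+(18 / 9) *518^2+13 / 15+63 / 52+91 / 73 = sqrt(26) / 13+825038171471 / 1537380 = 536652.47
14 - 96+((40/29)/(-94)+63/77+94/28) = -16338635/209902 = -77.84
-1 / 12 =-0.08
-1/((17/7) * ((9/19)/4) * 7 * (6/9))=-38/51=-0.75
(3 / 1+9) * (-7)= -84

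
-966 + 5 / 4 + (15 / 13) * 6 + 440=-26927 / 52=-517.83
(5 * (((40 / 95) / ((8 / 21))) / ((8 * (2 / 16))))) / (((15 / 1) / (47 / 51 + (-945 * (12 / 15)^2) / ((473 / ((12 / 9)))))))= -661339 / 2291685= -0.29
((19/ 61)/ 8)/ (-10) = -19/ 4880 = -0.00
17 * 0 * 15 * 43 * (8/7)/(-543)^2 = 0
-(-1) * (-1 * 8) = -8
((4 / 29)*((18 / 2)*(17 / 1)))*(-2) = -1224 / 29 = -42.21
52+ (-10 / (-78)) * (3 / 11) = 7441 / 143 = 52.03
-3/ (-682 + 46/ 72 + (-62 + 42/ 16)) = 216/ 53333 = 0.00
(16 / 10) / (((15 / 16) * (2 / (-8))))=-512 / 75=-6.83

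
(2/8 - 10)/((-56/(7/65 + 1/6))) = 107/2240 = 0.05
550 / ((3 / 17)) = 9350 / 3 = 3116.67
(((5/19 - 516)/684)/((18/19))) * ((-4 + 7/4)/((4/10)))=48995/10944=4.48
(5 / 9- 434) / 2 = -3901 / 18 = -216.72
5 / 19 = 0.26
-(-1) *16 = 16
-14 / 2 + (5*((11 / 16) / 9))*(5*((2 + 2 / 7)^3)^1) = 48791 / 3087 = 15.81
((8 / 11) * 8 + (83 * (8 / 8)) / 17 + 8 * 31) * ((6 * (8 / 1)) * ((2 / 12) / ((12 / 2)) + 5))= 35024948 / 561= 62433.06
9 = 9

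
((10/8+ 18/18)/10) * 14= 63/20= 3.15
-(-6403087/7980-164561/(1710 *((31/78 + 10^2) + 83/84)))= 709743573887/883489740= 803.34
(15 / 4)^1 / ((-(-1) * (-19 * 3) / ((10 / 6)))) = -25 / 228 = -0.11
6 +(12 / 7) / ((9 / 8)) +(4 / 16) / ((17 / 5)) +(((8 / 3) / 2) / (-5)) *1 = 7.33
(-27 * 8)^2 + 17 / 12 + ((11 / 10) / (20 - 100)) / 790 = 88462461967 / 1896000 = 46657.42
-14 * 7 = -98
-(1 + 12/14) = -13/7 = -1.86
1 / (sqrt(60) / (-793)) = -793 *sqrt(15) / 30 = -102.38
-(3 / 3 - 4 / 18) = -7 / 9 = -0.78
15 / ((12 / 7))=8.75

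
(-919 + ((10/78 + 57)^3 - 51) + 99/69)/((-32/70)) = -8856853135655/21829392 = -405730.64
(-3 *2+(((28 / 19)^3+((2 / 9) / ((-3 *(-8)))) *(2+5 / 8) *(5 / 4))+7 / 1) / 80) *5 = -3711912895 / 126425088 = -29.36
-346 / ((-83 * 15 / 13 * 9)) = 4498 / 11205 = 0.40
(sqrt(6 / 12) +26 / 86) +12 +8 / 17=sqrt(2) / 2 +9337 / 731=13.48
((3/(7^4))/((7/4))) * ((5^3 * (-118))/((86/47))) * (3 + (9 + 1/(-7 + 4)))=-6932500/103243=-67.15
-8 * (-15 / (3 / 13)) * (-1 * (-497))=258440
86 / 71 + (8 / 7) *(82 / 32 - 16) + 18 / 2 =-5115 / 994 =-5.15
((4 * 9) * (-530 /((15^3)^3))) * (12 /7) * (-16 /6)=13568 /5980078125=0.00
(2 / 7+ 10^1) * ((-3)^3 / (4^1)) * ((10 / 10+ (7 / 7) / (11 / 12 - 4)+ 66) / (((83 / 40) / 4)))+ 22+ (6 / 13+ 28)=-2479738928 / 279461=-8873.29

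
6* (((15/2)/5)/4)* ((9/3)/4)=27/16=1.69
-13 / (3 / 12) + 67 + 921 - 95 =841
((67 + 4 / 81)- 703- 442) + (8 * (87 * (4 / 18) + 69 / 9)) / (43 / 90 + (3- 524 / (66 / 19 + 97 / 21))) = -1559811828742 / 1442299203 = -1081.48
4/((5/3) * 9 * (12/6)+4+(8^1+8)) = 2/25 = 0.08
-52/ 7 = -7.43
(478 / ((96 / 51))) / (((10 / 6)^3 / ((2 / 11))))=109701 / 11000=9.97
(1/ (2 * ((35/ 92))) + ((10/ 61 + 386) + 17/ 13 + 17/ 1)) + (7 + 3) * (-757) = -7164.21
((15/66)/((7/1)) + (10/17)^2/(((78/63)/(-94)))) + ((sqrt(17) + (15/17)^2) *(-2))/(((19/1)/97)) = -194 *sqrt(17)/19 - 375826585/10992982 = -76.29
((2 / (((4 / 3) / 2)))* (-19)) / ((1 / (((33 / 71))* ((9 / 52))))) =-16929 / 3692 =-4.59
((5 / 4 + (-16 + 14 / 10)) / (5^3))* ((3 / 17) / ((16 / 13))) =-0.02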